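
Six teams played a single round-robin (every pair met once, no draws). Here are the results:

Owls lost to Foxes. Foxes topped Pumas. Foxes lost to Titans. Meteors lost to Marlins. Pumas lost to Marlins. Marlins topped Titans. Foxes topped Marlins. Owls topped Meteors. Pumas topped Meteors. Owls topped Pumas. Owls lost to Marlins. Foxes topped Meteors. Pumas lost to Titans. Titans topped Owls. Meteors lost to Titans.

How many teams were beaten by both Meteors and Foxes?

0

Meteors beat: no one.
Foxes beat: Owls, Marlins, Meteors, Pumas.
No one was beaten by both.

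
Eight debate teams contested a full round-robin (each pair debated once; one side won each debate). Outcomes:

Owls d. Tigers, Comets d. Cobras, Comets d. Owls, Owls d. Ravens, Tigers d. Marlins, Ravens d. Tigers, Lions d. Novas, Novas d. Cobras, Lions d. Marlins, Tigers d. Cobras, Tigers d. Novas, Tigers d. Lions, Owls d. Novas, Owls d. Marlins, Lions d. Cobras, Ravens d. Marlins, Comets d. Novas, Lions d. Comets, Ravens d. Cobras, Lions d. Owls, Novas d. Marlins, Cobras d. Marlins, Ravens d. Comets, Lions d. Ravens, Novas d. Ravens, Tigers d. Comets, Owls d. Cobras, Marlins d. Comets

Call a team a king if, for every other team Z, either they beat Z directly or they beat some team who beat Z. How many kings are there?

Novas cannot reach Owls, Lions in two steps.
Owls reaches everyone (king).
Comets cannot reach Lions in two steps.
Ravens reaches everyone (king).
Tigers reaches everyone (king).
Lions reaches everyone (king).
Cobras cannot reach Novas, Owls, Ravens, Tigers, Lions in two steps.
Marlins cannot reach Ravens, Tigers, Lions in two steps.
Kings: Owls, Ravens, Tigers, Lions — 4.

4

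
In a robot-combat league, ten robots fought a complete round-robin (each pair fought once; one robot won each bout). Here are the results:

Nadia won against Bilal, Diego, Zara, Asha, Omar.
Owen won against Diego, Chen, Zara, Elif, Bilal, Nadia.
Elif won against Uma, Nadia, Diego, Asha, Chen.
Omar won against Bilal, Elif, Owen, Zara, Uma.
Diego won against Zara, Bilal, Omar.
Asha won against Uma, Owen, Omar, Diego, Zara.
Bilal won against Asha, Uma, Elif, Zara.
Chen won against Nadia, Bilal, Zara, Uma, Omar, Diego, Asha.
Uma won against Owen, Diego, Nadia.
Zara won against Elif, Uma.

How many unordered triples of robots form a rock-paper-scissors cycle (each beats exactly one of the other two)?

Win totals: Diego 3, Omar 5, Uma 3, Zara 2, Elif 5, Asha 5, Owen 6, Bilal 4, Chen 7, Nadia 5.
A robot with w wins dominates both others in C(w,2) triples; summing gives 3 + 10 + 3 + 1 + 10 + 10 + 15 + 6 + 21 + 10 = 89 transitive triples.
Total triples C(10,3) = 120, so cyclic triples = 120 − 89 = 31.

31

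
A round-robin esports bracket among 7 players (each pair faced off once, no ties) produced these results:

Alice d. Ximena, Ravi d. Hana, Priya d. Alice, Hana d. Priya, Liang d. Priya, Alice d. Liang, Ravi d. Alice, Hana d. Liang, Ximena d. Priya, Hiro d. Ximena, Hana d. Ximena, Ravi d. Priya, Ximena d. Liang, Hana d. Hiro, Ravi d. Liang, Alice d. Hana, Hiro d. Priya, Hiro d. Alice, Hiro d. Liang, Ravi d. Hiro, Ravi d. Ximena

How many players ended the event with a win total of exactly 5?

0

Win totals: Liang 1, Ximena 2, Alice 3, Hana 4, Hiro 4, Ravi 6, Priya 1.
No player has exactly 5 wins.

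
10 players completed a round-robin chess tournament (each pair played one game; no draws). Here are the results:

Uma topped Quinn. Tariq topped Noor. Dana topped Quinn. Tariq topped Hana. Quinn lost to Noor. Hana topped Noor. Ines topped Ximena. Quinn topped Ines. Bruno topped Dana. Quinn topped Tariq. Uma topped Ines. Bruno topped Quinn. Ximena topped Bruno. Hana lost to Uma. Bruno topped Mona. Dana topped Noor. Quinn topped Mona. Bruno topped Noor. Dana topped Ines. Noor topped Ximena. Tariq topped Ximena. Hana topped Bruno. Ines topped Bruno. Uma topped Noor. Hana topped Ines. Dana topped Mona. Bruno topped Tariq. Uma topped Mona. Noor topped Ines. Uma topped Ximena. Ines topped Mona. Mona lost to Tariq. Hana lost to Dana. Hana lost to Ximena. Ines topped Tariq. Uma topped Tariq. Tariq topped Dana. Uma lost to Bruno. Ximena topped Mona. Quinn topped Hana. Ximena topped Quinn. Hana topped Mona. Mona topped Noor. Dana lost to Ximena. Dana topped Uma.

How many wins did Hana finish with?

Hana's results: beat Noor, Ines, Bruno, Mona; lost to Uma, Tariq, Quinn, Ximena, Dana.
That is 4 wins.

4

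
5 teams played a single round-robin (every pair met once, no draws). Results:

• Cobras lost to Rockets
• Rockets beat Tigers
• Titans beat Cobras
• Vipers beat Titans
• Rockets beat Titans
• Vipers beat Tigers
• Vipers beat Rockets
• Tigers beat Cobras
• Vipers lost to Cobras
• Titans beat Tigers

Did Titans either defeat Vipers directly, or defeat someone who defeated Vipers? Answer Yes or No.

Yes

Titans did not beat Vipers directly.
Titans beat Tigers, Cobras. Of those, Cobras beat Vipers.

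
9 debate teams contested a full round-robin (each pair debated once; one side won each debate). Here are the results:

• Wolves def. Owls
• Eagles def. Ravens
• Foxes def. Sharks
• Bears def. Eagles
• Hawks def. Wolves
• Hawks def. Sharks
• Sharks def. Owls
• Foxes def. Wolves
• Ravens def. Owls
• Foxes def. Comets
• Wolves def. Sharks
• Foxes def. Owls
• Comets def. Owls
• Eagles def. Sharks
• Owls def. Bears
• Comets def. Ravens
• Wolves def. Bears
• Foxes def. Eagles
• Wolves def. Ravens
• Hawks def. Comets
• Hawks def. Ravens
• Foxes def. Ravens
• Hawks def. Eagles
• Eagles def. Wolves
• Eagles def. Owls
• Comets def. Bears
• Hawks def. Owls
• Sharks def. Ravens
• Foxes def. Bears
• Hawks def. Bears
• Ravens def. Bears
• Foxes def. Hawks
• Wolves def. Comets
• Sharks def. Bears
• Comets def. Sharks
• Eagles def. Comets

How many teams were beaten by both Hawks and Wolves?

Hawks beat: Sharks, Comets, Bears, Ravens, Wolves, Owls, Eagles.
Wolves beat: Sharks, Comets, Bears, Ravens, Owls.
Both beat: Sharks, Comets, Bears, Ravens, Owls — 5.

5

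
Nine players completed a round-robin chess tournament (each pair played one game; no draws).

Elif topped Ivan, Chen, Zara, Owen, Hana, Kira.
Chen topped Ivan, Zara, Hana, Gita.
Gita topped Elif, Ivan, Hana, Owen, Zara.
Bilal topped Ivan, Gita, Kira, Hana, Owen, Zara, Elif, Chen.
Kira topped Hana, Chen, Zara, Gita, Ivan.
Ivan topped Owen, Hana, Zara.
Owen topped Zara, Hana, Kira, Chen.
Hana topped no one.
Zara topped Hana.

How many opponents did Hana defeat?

Hana's results: beat no one; lost to Elif, Owen, Ivan, Chen, Bilal, Kira, Gita, Zara.
That is 0 wins.

0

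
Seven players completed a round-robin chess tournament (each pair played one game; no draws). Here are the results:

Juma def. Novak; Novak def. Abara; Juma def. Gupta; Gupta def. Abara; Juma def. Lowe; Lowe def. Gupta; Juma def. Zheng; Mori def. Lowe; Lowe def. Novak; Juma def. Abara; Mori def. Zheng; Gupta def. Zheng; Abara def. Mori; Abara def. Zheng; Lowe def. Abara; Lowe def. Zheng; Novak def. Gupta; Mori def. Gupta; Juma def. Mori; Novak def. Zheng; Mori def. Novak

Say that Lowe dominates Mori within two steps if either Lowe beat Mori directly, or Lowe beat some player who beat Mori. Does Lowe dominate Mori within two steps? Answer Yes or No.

Lowe did not beat Mori directly.
Lowe beat Novak, Abara, Zheng, Gupta. Of those, Abara beat Mori.

Yes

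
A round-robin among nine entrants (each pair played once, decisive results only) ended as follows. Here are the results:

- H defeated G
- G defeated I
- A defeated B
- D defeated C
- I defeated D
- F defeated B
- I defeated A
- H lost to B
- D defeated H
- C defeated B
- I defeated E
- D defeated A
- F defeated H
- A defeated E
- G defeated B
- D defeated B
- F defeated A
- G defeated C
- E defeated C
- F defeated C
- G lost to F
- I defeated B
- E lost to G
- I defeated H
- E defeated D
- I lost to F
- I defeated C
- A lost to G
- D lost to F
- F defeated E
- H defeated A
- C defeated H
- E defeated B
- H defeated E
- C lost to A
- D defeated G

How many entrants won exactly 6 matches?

1

Win totals: A 3, B 1, C 2, D 5, E 3, F 8, G 5, H 3, I 6.
Exactly 6: I — 1 entrant.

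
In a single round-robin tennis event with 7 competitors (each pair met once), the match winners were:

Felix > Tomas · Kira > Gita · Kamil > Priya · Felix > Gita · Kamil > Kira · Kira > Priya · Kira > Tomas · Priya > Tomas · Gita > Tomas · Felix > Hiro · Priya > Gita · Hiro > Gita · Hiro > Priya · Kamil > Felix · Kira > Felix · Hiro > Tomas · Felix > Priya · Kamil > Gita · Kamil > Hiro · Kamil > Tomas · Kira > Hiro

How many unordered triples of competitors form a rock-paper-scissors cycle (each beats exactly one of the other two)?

Win totals: Gita 1, Tomas 0, Felix 4, Kira 5, Hiro 3, Priya 2, Kamil 6.
A competitor with w wins dominates both others in C(w,2) triples; summing gives 0 + 0 + 6 + 10 + 3 + 1 + 15 = 35 transitive triples.
Total triples C(7,3) = 35, so cyclic triples = 35 − 35 = 0.

0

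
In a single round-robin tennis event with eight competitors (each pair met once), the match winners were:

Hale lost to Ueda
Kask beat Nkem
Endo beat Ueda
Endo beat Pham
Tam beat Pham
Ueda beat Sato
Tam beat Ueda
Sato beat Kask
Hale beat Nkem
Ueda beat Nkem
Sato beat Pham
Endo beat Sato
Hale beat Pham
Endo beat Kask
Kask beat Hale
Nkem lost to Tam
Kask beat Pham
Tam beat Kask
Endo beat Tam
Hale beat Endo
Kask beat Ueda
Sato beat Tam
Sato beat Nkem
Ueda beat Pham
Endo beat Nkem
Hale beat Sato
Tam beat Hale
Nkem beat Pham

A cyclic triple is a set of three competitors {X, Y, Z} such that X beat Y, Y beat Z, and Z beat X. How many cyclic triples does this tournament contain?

7

Win totals: Tam 5, Pham 0, Sato 4, Endo 6, Nkem 1, Kask 4, Ueda 4, Hale 4.
A competitor with w wins dominates both others in C(w,2) triples; summing gives 10 + 0 + 6 + 15 + 0 + 6 + 6 + 6 = 49 transitive triples.
Total triples C(8,3) = 56, so cyclic triples = 56 − 49 = 7.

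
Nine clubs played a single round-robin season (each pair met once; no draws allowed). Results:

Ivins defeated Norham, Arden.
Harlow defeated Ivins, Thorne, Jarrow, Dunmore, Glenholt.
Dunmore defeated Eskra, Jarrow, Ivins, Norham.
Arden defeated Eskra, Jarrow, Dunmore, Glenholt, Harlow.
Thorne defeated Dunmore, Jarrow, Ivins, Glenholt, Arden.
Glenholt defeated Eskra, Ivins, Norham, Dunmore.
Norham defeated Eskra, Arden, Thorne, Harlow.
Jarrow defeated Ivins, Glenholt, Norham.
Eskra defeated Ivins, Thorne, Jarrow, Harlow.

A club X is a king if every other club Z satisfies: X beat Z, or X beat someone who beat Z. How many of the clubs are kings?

9

Arden reaches everyone (king).
Eskra reaches everyone (king).
Harlow reaches everyone (king).
Thorne reaches everyone (king).
Glenholt reaches everyone (king).
Ivins reaches everyone (king).
Jarrow reaches everyone (king).
Norham reaches everyone (king).
Dunmore reaches everyone (king).
Kings: Arden, Eskra, Harlow, Thorne, Glenholt, Ivins, Jarrow, Norham, Dunmore — 9.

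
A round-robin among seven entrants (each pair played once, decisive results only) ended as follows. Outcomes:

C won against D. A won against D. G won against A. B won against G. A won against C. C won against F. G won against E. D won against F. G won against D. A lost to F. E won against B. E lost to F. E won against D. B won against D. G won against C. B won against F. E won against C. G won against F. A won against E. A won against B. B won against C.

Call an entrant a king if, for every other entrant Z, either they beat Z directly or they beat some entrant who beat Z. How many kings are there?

A reaches everyone (king).
B reaches everyone (king).
C cannot reach B, G in two steps.
D cannot reach B, C, G in two steps.
E cannot reach A in two steps.
F cannot reach G in two steps.
G reaches everyone (king).
Kings: A, B, G — 3.

3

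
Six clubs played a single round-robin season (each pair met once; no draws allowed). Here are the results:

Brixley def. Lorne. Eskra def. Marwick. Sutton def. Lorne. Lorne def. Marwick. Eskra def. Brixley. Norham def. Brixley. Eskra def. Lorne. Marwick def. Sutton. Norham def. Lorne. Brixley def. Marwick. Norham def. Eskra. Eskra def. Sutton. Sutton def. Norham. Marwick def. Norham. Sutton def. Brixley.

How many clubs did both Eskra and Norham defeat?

2

Eskra beat: Brixley, Lorne, Marwick, Sutton.
Norham beat: Brixley, Eskra, Lorne.
Both beat: Brixley, Lorne — 2.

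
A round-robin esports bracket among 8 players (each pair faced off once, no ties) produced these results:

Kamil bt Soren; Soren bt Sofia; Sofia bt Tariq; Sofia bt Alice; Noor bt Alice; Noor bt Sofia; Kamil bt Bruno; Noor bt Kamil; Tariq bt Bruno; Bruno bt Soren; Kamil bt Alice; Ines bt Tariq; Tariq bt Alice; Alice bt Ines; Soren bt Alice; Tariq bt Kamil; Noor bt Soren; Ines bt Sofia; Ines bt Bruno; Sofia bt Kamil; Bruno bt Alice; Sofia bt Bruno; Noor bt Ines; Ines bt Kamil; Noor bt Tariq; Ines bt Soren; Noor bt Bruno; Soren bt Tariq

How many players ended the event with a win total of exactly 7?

1

Win totals: Soren 3, Sofia 4, Noor 7, Bruno 2, Tariq 3, Ines 5, Kamil 3, Alice 1.
Exactly 7: Noor — 1 player.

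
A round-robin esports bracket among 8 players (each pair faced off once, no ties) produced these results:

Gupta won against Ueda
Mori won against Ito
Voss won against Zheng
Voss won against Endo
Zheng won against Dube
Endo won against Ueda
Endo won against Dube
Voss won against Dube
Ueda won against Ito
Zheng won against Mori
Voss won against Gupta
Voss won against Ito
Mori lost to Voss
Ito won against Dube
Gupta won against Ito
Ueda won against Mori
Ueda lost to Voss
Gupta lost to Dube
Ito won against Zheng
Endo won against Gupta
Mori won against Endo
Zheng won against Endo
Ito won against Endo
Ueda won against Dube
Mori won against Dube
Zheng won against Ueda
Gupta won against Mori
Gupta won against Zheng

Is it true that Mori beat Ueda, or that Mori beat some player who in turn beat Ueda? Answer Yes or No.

Yes

Mori did not beat Ueda directly.
Mori beat Dube, Ito, Endo. Of those, Endo beat Ueda.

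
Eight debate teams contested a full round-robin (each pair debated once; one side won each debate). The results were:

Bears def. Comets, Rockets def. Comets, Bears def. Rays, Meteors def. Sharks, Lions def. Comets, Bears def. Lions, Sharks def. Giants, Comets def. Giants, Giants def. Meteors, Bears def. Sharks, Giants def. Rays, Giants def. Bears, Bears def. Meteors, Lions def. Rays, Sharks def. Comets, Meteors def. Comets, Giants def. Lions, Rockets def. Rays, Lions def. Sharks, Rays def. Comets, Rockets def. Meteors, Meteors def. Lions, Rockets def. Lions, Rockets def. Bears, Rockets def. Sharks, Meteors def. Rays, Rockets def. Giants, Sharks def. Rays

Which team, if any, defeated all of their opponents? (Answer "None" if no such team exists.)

Rockets has 7 wins out of 7 opponents — a perfect record.

Rockets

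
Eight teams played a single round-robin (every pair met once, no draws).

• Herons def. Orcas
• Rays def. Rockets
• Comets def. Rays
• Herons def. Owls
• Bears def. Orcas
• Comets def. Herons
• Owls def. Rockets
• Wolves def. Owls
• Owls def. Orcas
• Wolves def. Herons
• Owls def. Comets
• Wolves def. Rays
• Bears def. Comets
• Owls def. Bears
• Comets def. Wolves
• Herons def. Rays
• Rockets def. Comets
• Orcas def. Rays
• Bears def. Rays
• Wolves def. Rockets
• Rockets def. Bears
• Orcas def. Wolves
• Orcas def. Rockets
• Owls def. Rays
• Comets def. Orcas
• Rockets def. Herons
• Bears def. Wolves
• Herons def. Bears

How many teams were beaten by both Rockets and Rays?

Rockets beat: Comets, Herons, Bears.
Rays beat: Rockets.
No one was beaten by both.

0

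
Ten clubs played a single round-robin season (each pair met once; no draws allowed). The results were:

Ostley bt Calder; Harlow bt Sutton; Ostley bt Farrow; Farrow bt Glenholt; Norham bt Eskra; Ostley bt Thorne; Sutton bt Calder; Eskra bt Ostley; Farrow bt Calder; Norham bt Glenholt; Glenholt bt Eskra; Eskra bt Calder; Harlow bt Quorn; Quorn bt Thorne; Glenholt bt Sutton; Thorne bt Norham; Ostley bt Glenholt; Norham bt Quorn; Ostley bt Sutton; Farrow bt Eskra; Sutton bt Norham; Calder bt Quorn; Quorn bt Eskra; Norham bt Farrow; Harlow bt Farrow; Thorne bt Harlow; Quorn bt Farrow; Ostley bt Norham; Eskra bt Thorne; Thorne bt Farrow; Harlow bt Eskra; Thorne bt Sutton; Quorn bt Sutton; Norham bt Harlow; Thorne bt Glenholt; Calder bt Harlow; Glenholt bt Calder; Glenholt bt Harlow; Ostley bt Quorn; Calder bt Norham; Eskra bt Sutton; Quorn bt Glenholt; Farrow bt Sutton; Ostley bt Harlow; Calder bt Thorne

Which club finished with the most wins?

Win totals: Glenholt 4, Norham 5, Ostley 8, Harlow 4, Eskra 4, Quorn 5, Thorne 5, Farrow 4, Calder 4, Sutton 2.
Ostley leads with 8 wins (next highest: 5).

Ostley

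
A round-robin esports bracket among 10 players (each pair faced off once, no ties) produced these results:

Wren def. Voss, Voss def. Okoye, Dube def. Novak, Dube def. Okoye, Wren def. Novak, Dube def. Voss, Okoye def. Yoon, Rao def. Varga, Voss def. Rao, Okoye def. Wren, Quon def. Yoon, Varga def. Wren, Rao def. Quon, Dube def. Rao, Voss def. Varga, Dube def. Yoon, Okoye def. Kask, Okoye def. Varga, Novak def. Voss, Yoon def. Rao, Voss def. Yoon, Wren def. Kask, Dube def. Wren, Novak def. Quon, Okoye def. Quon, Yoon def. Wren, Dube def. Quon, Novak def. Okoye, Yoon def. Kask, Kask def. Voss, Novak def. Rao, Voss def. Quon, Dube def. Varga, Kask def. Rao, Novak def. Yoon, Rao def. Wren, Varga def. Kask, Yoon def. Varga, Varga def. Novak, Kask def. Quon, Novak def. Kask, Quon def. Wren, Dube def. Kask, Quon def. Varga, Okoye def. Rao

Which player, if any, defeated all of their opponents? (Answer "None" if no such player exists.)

Dube has 9 wins out of 9 opponents — a perfect record.

Dube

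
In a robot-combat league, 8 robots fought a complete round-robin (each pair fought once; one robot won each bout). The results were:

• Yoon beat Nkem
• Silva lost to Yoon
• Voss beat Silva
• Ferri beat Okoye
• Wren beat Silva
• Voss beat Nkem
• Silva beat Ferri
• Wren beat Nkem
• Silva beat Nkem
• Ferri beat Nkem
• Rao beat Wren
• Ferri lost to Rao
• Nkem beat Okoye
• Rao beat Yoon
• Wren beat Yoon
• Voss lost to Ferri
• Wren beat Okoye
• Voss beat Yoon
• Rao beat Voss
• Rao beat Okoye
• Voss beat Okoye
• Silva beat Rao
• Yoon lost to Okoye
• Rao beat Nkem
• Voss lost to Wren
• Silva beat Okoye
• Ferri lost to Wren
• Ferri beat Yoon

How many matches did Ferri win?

Ferri's results: beat Nkem, Yoon, Okoye, Voss; lost to Rao, Wren, Silva.
That is 4 wins.

4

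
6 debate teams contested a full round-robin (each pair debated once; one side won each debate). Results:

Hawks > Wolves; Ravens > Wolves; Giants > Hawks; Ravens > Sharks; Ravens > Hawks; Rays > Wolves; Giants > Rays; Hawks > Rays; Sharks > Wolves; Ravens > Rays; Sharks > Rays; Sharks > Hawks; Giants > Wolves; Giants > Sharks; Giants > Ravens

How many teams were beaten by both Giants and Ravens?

4

Giants beat: Sharks, Hawks, Rays, Wolves, Ravens.
Ravens beat: Sharks, Hawks, Rays, Wolves.
Both beat: Sharks, Hawks, Rays, Wolves — 4.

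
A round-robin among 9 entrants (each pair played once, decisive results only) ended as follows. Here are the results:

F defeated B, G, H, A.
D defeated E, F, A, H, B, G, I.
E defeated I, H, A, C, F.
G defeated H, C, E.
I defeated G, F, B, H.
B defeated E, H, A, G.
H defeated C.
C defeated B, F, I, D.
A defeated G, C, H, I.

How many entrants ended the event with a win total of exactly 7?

1

Win totals: A 4, B 4, C 4, D 7, E 5, F 4, G 3, H 1, I 4.
Exactly 7: D — 1 entrant.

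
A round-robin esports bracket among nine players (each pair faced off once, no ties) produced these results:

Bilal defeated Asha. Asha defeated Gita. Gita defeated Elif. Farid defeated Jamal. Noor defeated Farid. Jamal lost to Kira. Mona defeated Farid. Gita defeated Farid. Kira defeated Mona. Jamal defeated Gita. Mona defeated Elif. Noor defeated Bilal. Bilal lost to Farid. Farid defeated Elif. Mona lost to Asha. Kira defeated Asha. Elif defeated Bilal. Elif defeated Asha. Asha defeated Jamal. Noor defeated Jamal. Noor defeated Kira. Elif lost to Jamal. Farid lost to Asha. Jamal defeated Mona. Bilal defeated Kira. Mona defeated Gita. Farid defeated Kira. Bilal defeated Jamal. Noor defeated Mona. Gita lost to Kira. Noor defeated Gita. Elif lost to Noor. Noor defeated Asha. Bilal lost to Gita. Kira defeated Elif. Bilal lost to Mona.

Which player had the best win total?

Win totals: Kira 5, Bilal 3, Farid 4, Gita 3, Elif 2, Mona 4, Noor 8, Asha 4, Jamal 3.
Noor leads with 8 wins (next highest: 5).

Noor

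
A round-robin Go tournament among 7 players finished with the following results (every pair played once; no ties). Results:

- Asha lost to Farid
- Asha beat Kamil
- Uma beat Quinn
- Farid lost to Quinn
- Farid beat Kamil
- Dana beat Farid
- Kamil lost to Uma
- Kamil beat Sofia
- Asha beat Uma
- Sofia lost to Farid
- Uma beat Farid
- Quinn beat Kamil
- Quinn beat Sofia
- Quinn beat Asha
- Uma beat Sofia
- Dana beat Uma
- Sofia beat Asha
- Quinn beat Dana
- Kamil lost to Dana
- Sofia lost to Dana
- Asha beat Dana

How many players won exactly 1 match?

Win totals: Kamil 1, Uma 4, Sofia 1, Quinn 5, Asha 3, Dana 4, Farid 3.
Exactly 1: Kamil, Sofia — 2 players.

2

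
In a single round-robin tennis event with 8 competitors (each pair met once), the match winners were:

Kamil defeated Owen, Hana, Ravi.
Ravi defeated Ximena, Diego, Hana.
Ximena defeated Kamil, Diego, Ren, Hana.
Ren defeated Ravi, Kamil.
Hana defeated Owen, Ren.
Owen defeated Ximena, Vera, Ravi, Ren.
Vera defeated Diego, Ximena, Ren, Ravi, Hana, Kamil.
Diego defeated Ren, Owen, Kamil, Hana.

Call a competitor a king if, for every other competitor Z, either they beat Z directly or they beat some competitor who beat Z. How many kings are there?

4

Diego reaches everyone (king).
Ren cannot reach Vera in two steps.
Vera reaches everyone (king).
Kamil reaches everyone (king).
Ravi cannot reach Vera in two steps.
Hana cannot reach Diego in two steps.
Ximena cannot reach Vera in two steps.
Owen reaches everyone (king).
Kings: Diego, Vera, Kamil, Owen — 4.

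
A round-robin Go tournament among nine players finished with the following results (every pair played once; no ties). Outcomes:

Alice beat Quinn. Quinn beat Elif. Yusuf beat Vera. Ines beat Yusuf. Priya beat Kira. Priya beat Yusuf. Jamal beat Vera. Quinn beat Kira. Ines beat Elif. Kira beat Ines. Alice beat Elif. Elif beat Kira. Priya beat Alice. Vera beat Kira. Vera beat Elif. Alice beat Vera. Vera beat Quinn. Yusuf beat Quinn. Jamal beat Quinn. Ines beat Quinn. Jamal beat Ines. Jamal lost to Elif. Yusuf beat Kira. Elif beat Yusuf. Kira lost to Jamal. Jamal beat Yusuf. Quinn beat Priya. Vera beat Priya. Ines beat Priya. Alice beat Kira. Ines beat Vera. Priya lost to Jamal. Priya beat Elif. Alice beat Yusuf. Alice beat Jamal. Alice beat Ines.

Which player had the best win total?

Alice

Win totals: Vera 4, Yusuf 3, Quinn 3, Kira 1, Elif 3, Ines 5, Priya 4, Jamal 6, Alice 7.
Alice leads with 7 wins (next highest: 6).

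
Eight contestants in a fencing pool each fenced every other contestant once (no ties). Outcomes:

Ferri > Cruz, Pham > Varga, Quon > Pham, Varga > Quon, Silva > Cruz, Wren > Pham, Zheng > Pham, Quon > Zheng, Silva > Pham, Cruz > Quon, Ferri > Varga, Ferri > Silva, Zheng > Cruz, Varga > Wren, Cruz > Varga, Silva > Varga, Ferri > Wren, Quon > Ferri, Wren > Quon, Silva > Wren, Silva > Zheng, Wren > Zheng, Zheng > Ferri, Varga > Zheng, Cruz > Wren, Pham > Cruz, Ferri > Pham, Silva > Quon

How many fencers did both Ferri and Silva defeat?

4

Ferri beat: Cruz, Varga, Wren, Pham, Silva.
Silva beat: Cruz, Zheng, Varga, Wren, Quon, Pham.
Both beat: Cruz, Varga, Wren, Pham — 4.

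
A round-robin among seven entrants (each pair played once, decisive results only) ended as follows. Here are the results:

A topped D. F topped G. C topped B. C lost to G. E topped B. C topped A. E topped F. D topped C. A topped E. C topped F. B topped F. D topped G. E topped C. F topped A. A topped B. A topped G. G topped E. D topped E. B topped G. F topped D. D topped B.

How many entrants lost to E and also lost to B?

E beat: B, C, F.
B beat: F, G.
Both beat: F — 1.

1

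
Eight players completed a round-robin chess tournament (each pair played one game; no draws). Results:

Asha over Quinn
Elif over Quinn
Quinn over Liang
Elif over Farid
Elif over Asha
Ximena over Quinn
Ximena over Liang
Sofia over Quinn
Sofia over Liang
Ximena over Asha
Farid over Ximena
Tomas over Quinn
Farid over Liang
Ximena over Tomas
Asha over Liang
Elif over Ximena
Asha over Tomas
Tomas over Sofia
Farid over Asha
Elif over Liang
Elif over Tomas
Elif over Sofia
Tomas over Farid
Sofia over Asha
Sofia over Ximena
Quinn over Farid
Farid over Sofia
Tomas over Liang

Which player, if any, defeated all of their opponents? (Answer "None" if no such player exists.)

Elif has 7 wins out of 7 opponents — a perfect record.

Elif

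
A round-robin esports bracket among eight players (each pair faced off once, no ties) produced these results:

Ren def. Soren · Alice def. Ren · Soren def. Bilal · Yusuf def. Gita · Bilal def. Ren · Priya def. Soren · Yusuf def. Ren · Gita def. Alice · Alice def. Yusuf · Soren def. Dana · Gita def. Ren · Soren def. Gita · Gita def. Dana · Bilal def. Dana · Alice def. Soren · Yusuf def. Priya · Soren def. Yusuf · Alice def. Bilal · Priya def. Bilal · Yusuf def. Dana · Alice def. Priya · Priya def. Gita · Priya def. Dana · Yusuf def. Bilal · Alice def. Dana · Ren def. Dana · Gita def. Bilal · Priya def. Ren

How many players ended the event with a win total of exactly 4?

Win totals: Gita 4, Yusuf 5, Alice 6, Soren 4, Dana 0, Ren 2, Bilal 2, Priya 5.
Exactly 4: Gita, Soren — 2 players.

2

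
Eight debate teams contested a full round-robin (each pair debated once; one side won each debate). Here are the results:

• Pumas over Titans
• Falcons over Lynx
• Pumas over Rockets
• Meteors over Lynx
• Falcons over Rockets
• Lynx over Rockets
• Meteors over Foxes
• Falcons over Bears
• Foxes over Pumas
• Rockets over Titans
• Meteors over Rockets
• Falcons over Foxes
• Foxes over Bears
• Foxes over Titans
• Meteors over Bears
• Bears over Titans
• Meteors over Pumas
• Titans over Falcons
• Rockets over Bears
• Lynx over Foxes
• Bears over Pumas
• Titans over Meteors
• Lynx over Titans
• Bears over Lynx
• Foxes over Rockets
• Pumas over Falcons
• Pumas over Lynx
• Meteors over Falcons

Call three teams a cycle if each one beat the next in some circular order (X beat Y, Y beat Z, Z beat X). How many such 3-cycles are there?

Win totals: Rockets 2, Lynx 3, Foxes 4, Bears 3, Falcons 4, Pumas 4, Titans 2, Meteors 6.
A team with w wins dominates both others in C(w,2) triples; summing gives 1 + 3 + 6 + 3 + 6 + 6 + 1 + 15 = 41 transitive triples.
Total triples C(8,3) = 56, so cyclic triples = 56 − 41 = 15.

15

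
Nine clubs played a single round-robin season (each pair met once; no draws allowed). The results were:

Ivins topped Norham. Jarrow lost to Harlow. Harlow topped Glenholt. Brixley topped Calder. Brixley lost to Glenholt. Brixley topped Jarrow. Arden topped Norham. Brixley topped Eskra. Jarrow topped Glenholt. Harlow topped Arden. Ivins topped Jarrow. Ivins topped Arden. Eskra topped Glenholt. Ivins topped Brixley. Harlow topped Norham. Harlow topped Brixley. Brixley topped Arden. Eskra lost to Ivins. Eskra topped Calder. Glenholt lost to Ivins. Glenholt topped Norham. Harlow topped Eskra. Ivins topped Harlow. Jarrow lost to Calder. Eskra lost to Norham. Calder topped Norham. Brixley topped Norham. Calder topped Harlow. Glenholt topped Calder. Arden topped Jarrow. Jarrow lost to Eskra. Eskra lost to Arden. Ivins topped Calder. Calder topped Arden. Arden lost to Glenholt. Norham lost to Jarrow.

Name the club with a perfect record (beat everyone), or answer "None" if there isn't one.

Ivins

Ivins has 8 wins out of 8 opponents — a perfect record.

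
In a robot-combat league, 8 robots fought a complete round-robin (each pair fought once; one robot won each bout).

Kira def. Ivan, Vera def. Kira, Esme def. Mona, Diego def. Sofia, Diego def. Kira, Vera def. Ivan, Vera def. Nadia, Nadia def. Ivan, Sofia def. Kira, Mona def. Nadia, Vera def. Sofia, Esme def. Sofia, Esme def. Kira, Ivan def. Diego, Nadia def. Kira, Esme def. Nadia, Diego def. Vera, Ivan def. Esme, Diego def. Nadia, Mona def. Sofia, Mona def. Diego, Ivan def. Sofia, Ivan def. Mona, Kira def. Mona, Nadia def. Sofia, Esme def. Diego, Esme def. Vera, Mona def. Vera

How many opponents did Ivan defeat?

4

Ivan's results: beat Diego, Sofia, Esme, Mona; lost to Vera, Kira, Nadia.
That is 4 wins.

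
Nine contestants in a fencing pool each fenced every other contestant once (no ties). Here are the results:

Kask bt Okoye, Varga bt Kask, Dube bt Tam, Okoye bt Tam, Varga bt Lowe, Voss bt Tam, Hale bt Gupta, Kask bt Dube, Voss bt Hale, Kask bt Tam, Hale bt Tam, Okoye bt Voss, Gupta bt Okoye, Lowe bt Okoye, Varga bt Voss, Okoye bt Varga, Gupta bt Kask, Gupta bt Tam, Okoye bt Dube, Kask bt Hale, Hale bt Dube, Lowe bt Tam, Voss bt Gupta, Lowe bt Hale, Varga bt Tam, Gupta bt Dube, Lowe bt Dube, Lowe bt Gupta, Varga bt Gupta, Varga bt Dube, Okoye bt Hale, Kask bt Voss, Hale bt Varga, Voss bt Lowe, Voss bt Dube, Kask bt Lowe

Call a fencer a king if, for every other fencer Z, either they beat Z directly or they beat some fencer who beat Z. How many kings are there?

7

Varga reaches everyone (king).
Dube cannot reach Varga, Okoye, Lowe, Gupta, Voss, Hale, Kask in two steps.
Okoye reaches everyone (king).
Lowe reaches everyone (king).
Tam cannot reach Varga, Dube, Okoye, Lowe, Gupta, Voss, Hale, Kask in two steps.
Gupta reaches everyone (king).
Voss reaches everyone (king).
Hale reaches everyone (king).
Kask reaches everyone (king).
Kings: Varga, Okoye, Lowe, Gupta, Voss, Hale, Kask — 7.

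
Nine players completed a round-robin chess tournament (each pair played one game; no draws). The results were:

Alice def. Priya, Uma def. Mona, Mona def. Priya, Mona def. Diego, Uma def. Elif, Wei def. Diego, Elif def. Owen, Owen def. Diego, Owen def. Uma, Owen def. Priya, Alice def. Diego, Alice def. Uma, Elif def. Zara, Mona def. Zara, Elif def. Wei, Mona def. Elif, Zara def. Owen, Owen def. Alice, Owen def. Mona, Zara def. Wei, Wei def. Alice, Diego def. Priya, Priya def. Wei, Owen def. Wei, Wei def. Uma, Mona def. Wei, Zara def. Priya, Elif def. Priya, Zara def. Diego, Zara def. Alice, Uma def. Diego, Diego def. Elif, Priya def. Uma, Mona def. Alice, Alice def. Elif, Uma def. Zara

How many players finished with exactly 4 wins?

Win totals: Owen 6, Wei 3, Mona 6, Alice 4, Zara 5, Priya 2, Elif 4, Uma 4, Diego 2.
Exactly 4: Alice, Elif, Uma — 3 players.

3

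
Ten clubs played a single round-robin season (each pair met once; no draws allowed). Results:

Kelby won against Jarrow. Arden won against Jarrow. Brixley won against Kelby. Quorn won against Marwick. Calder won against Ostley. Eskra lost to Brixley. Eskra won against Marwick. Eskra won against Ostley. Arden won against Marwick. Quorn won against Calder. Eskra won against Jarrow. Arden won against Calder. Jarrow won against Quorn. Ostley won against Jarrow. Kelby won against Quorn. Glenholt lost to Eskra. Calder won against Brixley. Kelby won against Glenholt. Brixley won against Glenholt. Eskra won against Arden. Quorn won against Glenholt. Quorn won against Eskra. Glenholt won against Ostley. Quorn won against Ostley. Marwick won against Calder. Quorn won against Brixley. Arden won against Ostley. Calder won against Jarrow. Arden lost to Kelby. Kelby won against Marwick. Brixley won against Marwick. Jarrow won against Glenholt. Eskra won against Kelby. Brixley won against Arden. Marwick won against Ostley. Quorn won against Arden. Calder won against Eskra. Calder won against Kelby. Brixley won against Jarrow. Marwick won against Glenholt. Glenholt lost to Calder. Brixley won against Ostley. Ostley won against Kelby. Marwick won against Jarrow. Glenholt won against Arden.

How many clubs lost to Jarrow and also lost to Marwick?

Jarrow beat: Glenholt, Quorn.
Marwick beat: Glenholt, Jarrow, Calder, Ostley.
Both beat: Glenholt — 1.

1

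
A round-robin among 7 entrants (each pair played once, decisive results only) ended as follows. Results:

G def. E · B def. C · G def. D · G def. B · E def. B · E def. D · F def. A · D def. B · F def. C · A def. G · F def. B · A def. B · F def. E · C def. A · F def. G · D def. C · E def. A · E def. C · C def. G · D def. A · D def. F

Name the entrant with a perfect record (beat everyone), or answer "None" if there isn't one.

None

Highest win total is F with 5 (out of 6 possible).
F lost to D, so no entrant went undefeated.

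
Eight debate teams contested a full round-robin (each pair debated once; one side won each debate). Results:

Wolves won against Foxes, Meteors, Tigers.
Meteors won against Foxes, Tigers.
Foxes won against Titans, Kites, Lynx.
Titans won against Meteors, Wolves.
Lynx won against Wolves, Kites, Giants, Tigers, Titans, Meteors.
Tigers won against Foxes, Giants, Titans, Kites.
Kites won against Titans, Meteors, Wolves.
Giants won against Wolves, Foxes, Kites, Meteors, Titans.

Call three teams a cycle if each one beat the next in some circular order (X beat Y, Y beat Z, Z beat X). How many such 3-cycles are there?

14

Win totals: Lynx 6, Giants 5, Kites 3, Meteors 2, Tigers 4, Wolves 3, Foxes 3, Titans 2.
A team with w wins dominates both others in C(w,2) triples; summing gives 15 + 10 + 3 + 1 + 6 + 3 + 3 + 1 = 42 transitive triples.
Total triples C(8,3) = 56, so cyclic triples = 56 − 42 = 14.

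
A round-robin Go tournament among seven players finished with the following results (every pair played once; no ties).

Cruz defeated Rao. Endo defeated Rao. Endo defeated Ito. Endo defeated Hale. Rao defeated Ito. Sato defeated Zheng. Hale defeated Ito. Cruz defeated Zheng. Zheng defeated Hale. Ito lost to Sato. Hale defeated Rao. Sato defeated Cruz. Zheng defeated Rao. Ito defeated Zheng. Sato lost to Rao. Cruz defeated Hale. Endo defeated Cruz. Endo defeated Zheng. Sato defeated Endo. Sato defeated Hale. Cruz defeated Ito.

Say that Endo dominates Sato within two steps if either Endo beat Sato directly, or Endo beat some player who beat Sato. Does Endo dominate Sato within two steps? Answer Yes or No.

Endo did not beat Sato directly.
Endo beat Cruz, Hale, Rao, Zheng, Ito. Of those, Rao beat Sato.

Yes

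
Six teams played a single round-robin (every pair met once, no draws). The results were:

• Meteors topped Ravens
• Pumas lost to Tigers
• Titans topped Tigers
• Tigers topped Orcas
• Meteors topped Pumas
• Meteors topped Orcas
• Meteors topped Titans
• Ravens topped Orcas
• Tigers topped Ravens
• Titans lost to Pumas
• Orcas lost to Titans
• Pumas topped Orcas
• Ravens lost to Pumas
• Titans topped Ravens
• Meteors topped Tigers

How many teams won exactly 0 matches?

Win totals: Meteors 5, Tigers 3, Titans 3, Pumas 3, Orcas 0, Ravens 1.
Exactly 0: Orcas — 1 team.

1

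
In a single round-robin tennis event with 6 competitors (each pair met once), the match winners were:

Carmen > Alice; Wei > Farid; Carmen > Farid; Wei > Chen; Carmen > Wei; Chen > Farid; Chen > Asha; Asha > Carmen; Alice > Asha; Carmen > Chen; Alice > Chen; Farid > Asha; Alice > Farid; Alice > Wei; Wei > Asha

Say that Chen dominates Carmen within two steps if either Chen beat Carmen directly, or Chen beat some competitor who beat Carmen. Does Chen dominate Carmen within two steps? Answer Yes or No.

Chen did not beat Carmen directly.
Chen beat Asha, Farid. Of those, Asha beat Carmen.

Yes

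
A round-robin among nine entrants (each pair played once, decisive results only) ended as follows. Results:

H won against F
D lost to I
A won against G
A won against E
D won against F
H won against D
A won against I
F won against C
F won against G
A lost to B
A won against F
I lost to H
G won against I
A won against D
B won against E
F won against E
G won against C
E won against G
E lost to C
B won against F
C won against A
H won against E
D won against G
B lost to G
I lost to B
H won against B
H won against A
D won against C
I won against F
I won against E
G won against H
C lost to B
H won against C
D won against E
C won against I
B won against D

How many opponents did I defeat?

3

I's results: beat D, E, F; lost to A, B, C, G, H.
That is 3 wins.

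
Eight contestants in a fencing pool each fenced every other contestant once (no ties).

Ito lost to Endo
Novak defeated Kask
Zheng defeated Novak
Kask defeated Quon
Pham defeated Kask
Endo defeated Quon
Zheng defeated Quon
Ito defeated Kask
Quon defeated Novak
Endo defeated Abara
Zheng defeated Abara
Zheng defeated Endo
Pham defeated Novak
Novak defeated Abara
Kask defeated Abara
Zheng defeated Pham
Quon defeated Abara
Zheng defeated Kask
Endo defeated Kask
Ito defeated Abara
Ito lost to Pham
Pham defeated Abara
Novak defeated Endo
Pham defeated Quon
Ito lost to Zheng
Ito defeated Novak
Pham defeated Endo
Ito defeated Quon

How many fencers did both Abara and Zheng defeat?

Abara beat: no one.
Zheng beat: Ito, Novak, Kask, Pham, Abara, Quon, Endo.
No one was beaten by both.

0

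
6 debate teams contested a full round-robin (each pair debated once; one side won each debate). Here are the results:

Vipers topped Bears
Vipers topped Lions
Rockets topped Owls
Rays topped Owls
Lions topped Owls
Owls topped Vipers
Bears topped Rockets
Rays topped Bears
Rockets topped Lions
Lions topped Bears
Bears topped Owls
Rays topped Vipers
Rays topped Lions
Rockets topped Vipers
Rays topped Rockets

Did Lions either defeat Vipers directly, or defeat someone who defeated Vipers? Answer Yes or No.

Yes

Lions did not beat Vipers directly.
Lions beat Bears, Owls. Of those, Owls beat Vipers.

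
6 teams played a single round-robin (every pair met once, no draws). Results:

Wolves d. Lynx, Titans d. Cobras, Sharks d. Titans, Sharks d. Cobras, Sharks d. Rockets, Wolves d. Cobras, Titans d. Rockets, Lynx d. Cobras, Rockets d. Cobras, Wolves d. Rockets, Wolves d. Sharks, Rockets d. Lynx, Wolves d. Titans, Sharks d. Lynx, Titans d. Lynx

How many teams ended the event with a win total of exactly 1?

1

Win totals: Wolves 5, Lynx 1, Rockets 2, Titans 3, Sharks 4, Cobras 0.
Exactly 1: Lynx — 1 team.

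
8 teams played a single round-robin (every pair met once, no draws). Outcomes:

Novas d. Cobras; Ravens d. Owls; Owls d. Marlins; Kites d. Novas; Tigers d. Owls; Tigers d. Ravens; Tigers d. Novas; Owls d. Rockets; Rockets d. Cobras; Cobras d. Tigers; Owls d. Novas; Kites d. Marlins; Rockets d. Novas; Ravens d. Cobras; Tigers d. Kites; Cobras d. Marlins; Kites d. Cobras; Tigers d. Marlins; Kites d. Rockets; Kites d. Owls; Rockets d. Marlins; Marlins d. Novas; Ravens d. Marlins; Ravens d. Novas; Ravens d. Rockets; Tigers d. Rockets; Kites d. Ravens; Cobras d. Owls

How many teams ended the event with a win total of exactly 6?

Win totals: Cobras 3, Novas 1, Rockets 3, Marlins 1, Kites 6, Ravens 5, Tigers 6, Owls 3.
Exactly 6: Kites, Tigers — 2 teams.

2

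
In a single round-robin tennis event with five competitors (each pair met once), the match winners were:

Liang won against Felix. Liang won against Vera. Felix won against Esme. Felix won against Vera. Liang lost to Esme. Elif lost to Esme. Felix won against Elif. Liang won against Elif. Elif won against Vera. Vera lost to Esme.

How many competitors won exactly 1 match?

1

Win totals: Liang 3, Esme 3, Felix 3, Vera 0, Elif 1.
Exactly 1: Elif — 1 competitor.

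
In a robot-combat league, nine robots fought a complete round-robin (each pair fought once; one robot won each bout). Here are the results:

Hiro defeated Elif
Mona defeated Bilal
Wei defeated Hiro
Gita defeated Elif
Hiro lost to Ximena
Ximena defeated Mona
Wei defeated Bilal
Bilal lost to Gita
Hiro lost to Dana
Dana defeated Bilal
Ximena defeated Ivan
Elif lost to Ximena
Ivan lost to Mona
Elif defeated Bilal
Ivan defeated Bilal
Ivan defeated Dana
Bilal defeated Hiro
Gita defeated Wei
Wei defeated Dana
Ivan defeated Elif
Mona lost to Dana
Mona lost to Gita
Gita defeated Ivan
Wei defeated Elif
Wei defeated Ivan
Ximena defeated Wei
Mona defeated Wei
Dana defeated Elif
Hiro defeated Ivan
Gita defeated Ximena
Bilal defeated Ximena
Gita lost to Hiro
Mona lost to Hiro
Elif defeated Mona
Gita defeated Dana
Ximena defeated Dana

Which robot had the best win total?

Win totals: Bilal 2, Elif 2, Wei 5, Gita 7, Ximena 6, Dana 4, Ivan 3, Mona 3, Hiro 4.
Gita leads with 7 wins (next highest: 6).

Gita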